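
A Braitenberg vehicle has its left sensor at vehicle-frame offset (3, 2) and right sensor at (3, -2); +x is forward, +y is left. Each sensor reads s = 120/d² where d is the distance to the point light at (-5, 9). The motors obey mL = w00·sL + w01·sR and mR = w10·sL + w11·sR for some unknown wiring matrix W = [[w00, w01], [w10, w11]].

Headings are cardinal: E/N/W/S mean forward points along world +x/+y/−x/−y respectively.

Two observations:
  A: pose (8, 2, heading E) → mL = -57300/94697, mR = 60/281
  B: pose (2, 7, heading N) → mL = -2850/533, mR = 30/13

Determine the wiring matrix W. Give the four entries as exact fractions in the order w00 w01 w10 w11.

-1 -1/2 1/2 0

obs A: pose=(8,2,E) → sL=120/281, sR=120/337, mL=-57300/94697, mR=60/281
obs B: pose=(2,7,N) → sL=60/13, sR=60/41, mL=-2850/533, mR=30/13
sensor matrix S = [[120/281, 120/337], [60/13, 60/41]]; det S = -51408000/50473501
solve [mL_A; mL_B] = S·[w00; w01] and [mR_A; mR_B] = S·[w10; w11]:
  w00 = -1, w01 = -1/2, w10 = 1/2, w11 = 0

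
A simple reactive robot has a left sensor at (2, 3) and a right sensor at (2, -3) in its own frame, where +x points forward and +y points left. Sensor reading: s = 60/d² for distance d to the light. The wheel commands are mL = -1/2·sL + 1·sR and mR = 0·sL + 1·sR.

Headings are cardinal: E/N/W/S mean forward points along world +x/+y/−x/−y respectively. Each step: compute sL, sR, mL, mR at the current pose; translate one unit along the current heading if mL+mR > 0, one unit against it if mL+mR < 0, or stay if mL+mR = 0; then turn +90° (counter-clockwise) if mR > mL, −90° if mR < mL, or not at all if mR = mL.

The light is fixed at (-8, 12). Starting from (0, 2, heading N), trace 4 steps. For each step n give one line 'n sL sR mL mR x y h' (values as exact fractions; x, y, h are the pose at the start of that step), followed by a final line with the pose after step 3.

0 60/89 12/37 -42/3293 12/37 0 2 N
1 1/3 5/6 2/3 5/6 0 3 W
2 60/221 60/137 9150/30277 60/137 -1 3 S
3 6/13 6/25 3/325 6/25 -1 2 E
final 0 2 N

n=0: pose=(0,2,N); sL=60/89, sR=12/37; mL=-42/3293, mR=12/37; mL+mR=1026/3293 → advance +1; mR−mL=30/89 → turn +1·90°
n=1: pose=(0,3,W); sL=1/3, sR=5/6; mL=2/3, mR=5/6; mL+mR=3/2 → advance +1; mR−mL=1/6 → turn +1·90°
n=2: pose=(-1,3,S); sL=60/221, sR=60/137; mL=9150/30277, mR=60/137; mL+mR=22410/30277 → advance +1; mR−mL=30/221 → turn +1·90°
n=3: pose=(-1,2,E); sL=6/13, sR=6/25; mL=3/325, mR=6/25; mL+mR=81/325 → advance +1; mR−mL=3/13 → turn +1·90°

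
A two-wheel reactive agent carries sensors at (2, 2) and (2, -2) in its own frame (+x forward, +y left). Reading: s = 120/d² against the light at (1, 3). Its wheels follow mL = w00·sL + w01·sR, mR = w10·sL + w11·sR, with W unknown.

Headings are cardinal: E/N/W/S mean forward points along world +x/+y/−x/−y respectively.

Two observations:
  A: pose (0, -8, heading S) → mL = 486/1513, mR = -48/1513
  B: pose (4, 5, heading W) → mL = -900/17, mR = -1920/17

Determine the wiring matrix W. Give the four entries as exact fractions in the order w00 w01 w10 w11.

obs A: pose=(0,-8,S) → sL=12/17, sR=60/89, mL=486/1513, mR=-48/1513
obs B: pose=(4,5,W) → sL=120, sR=120/17, mL=-900/17, mR=-1920/17
sensor matrix S = [[12/17, 60/89], [120, 120/17]]; det S = -1952640/25721
solve [mL_A; mL_B] = S·[w00; w01] and [mR_A; mR_B] = S·[w10; w11]:
  w00 = -1/2, w01 = 1, w10 = -1, w11 = 1

-1/2 1 -1 1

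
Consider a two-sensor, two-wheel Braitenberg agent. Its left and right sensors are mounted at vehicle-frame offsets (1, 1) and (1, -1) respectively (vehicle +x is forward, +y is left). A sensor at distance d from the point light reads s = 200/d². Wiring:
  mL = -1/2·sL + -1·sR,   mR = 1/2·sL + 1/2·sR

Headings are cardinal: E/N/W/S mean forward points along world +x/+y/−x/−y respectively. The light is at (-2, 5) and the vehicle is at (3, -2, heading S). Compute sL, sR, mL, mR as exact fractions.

left sensor world pos  = (4, -3); dL² = 100
right sensor world pos = (2, -3); dR² = 80
sL = 200/100 = 2
sR = 200/80 = 5/2
mL = -1/2·sL + -1·sR = -7/2
mR = 1/2·sL + 1/2·sR = 9/4

2 5/2 -7/2 9/4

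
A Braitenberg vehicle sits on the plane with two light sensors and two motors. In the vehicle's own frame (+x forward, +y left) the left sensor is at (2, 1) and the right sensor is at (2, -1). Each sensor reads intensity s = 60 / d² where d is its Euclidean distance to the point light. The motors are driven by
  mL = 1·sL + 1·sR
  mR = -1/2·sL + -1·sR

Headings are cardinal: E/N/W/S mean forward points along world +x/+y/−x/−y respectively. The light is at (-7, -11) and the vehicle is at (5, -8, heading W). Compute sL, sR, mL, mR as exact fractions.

15/26 15/29 825/754 -1215/1508

left sensor world pos  = (3, -9); dL² = 104
right sensor world pos = (3, -7); dR² = 116
sL = 60/104 = 15/26
sR = 60/116 = 15/29
mL = 1·sL + 1·sR = 825/754
mR = -1/2·sL + -1·sR = -1215/1508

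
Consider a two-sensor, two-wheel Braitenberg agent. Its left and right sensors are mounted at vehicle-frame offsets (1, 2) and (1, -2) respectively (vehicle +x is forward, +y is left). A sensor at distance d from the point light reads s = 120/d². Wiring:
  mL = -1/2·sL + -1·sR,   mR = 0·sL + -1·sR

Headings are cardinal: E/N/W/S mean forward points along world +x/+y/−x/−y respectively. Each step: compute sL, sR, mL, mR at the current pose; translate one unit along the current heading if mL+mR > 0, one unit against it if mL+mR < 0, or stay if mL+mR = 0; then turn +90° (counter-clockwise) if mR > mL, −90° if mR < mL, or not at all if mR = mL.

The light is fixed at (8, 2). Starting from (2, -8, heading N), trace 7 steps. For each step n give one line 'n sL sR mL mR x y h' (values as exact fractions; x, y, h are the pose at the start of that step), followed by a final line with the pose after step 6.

0 24/29 120/97 -4644/2813 -120/97 2 -8 N
1 60/109 12/13 -1698/1417 -12/13 2 -9 W
2 40/51 120/193 -9980/9843 -120/193 3 -9 S
3 3/2 3/4 -3/2 -3/4 3 -8 E
4 24/29 120/97 -4644/2813 -120/97 2 -8 N
5 60/109 12/13 -1698/1417 -12/13 2 -9 W
6 40/51 120/193 -9980/9843 -120/193 3 -9 S
final 3 -8 E

n=0: pose=(2,-8,N); sL=24/29, sR=120/97; mL=-4644/2813, mR=-120/97; mL+mR=-8124/2813 → advance -1; mR−mL=12/29 → turn +1·90°
n=1: pose=(2,-9,W); sL=60/109, sR=12/13; mL=-1698/1417, mR=-12/13; mL+mR=-3006/1417 → advance -1; mR−mL=30/109 → turn +1·90°
n=2: pose=(3,-9,S); sL=40/51, sR=120/193; mL=-9980/9843, mR=-120/193; mL+mR=-16100/9843 → advance -1; mR−mL=20/51 → turn +1·90°
n=3: pose=(3,-8,E); sL=3/2, sR=3/4; mL=-3/2, mR=-3/4; mL+mR=-9/4 → advance -1; mR−mL=3/4 → turn +1·90°
n=4: pose=(2,-8,N); sL=24/29, sR=120/97; mL=-4644/2813, mR=-120/97; mL+mR=-8124/2813 → advance -1; mR−mL=12/29 → turn +1·90°
n=5: pose=(2,-9,W); sL=60/109, sR=12/13; mL=-1698/1417, mR=-12/13; mL+mR=-3006/1417 → advance -1; mR−mL=30/109 → turn +1·90°
n=6: pose=(3,-9,S); sL=40/51, sR=120/193; mL=-9980/9843, mR=-120/193; mL+mR=-16100/9843 → advance -1; mR−mL=20/51 → turn +1·90°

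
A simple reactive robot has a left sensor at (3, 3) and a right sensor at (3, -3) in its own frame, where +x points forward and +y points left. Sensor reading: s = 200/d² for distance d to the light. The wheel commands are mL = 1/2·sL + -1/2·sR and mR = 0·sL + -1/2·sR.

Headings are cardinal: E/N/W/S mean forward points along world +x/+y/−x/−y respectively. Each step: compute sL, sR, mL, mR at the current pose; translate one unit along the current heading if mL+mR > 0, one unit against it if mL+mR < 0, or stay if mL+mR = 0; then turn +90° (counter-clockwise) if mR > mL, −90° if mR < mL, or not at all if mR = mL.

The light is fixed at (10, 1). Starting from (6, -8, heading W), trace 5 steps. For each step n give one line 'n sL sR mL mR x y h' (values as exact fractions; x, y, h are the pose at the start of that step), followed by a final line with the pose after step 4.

0 200/193 40/17 -2160/3281 -20/17 6 -8 W
1 25/9 50/9 -25/18 -25/9 7 -8 N
2 200/49 200/169 12000/8281 -100/169 7 -9 E
3 20/17 100/97 120/1649 -50/97 8 -9 S
4 200/169 200/61 -10800/10309 -100/61 8 -8 W
final 9 -8 N

n=0: pose=(6,-8,W); sL=200/193, sR=40/17; mL=-2160/3281, mR=-20/17; mL+mR=-6020/3281 → advance -1; mR−mL=-100/193 → turn -1·90°
n=1: pose=(7,-8,N); sL=25/9, sR=50/9; mL=-25/18, mR=-25/9; mL+mR=-25/6 → advance -1; mR−mL=-25/18 → turn -1·90°
n=2: pose=(7,-9,E); sL=200/49, sR=200/169; mL=12000/8281, mR=-100/169; mL+mR=7100/8281 → advance +1; mR−mL=-100/49 → turn -1·90°
n=3: pose=(8,-9,S); sL=20/17, sR=100/97; mL=120/1649, mR=-50/97; mL+mR=-730/1649 → advance -1; mR−mL=-10/17 → turn -1·90°
n=4: pose=(8,-8,W); sL=200/169, sR=200/61; mL=-10800/10309, mR=-100/61; mL+mR=-27700/10309 → advance -1; mR−mL=-100/169 → turn -1·90°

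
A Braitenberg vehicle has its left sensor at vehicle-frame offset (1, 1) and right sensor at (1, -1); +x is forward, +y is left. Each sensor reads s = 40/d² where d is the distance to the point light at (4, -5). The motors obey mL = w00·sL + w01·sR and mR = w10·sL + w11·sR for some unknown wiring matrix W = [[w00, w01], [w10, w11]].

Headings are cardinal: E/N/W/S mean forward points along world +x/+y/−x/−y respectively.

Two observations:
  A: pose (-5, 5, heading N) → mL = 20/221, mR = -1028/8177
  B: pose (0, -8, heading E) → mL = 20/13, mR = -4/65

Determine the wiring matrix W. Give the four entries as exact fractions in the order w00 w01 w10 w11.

1/2 0 1/2 -1

obs A: pose=(-5,5,N) → sL=40/221, sR=8/37, mL=20/221, mR=-1028/8177
obs B: pose=(0,-8,E) → sL=40/13, sR=8/5, mL=20/13, mR=-4/65
sensor matrix S = [[40/221, 8/37], [40/13, 8/5]]; det S = -3072/8177
solve [mL_A; mL_B] = S·[w00; w01] and [mR_A; mR_B] = S·[w10; w11]:
  w00 = 1/2, w01 = 0, w10 = 1/2, w11 = -1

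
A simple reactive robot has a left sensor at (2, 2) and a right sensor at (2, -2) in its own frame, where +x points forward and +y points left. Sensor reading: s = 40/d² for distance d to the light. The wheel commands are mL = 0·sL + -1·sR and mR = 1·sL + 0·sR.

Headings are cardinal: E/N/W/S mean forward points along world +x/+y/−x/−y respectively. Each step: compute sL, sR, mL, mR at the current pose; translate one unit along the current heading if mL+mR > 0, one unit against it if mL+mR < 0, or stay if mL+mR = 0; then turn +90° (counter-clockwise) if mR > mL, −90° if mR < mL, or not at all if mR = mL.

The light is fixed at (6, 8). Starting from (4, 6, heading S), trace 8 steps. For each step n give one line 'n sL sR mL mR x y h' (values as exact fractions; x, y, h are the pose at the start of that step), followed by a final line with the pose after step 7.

n=0: pose=(4,6,S); sL=5/2, sR=5/4; mL=-5/4, mR=5/2; mL+mR=5/4 → advance +1; mR−mL=15/4 → turn +1·90°
n=1: pose=(4,5,E); sL=40, sR=8/5; mL=-8/5, mR=40; mL+mR=192/5 → advance +1; mR−mL=208/5 → turn +1·90°
n=2: pose=(5,5,N); sL=4, sR=20; mL=-20, mR=4; mL+mR=-16 → advance -1; mR−mL=24 → turn +1·90°
n=3: pose=(5,4,W); sL=8/9, sR=40/13; mL=-40/13, mR=8/9; mL+mR=-256/117 → advance -1; mR−mL=464/117 → turn +1·90°
n=4: pose=(6,4,S); sL=1, sR=1; mL=-1, mR=1; mL+mR=0 → advance +0; mR−mL=2 → turn +1·90°
n=5: pose=(6,4,E); sL=5, sR=1; mL=-1, mR=5; mL+mR=4 → advance +1; mR−mL=6 → turn +1·90°
n=6: pose=(7,4,N); sL=8, sR=40/13; mL=-40/13, mR=8; mL+mR=64/13 → advance +1; mR−mL=144/13 → turn +1·90°
n=7: pose=(7,5,W); sL=20/13, sR=20; mL=-20, mR=20/13; mL+mR=-240/13 → advance -1; mR−mL=280/13 → turn +1·90°

0 5/2 5/4 -5/4 5/2 4 6 S
1 40 8/5 -8/5 40 4 5 E
2 4 20 -20 4 5 5 N
3 8/9 40/13 -40/13 8/9 5 4 W
4 1 1 -1 1 6 4 S
5 5 1 -1 5 6 4 E
6 8 40/13 -40/13 8 7 4 N
7 20/13 20 -20 20/13 7 5 W
final 8 5 S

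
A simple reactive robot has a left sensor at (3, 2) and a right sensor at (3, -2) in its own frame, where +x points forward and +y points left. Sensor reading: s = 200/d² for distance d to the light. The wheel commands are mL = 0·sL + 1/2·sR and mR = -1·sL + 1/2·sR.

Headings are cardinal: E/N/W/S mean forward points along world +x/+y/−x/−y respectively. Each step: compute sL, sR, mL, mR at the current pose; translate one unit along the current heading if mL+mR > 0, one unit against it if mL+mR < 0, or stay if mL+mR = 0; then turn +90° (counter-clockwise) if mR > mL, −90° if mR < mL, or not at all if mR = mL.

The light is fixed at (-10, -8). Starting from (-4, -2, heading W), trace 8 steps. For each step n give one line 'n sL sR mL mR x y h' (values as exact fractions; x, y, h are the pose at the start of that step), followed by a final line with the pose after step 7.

n=0: pose=(-4,-2,W); sL=8, sR=200/73; mL=100/73, mR=-484/73; mL+mR=-384/73 → advance -1; mR−mL=-8 → turn -1·90°
n=1: pose=(-3,-2,N); sL=100/53, sR=100/81; mL=50/81, mR=-5450/4293; mL+mR=-2800/4293 → advance -1; mR−mL=-100/53 → turn -1·90°
n=2: pose=(-3,-3,E); sL=200/149, sR=200/109; mL=100/109, mR=-6900/16241; mL+mR=8000/16241 → advance +1; mR−mL=-200/149 → turn -1·90°
n=3: pose=(-2,-3,S); sL=25/13, sR=5; mL=5/2, mR=15/26; mL+mR=40/13 → advance +1; mR−mL=-25/13 → turn -1·90°
n=4: pose=(-2,-4,W); sL=200/29, sR=200/61; mL=100/61, mR=-9300/1769; mL+mR=-6400/1769 → advance -1; mR−mL=-200/29 → turn -1·90°
n=5: pose=(-1,-4,N); sL=100/49, sR=20/17; mL=10/17, mR=-1210/833; mL+mR=-720/833 → advance -1; mR−mL=-100/49 → turn -1·90°
n=6: pose=(-1,-5,E); sL=200/169, sR=40/29; mL=20/29, mR=-2420/4901; mL+mR=960/4901 → advance +1; mR−mL=-200/169 → turn -1·90°
n=7: pose=(0,-5,S); sL=25/18, sR=25/8; mL=25/16, mR=25/144; mL+mR=125/72 → advance +1; mR−mL=-25/18 → turn -1·90°

0 8 200/73 100/73 -484/73 -4 -2 W
1 100/53 100/81 50/81 -5450/4293 -3 -2 N
2 200/149 200/109 100/109 -6900/16241 -3 -3 E
3 25/13 5 5/2 15/26 -2 -3 S
4 200/29 200/61 100/61 -9300/1769 -2 -4 W
5 100/49 20/17 10/17 -1210/833 -1 -4 N
6 200/169 40/29 20/29 -2420/4901 -1 -5 E
7 25/18 25/8 25/16 25/144 0 -5 S
final 0 -6 W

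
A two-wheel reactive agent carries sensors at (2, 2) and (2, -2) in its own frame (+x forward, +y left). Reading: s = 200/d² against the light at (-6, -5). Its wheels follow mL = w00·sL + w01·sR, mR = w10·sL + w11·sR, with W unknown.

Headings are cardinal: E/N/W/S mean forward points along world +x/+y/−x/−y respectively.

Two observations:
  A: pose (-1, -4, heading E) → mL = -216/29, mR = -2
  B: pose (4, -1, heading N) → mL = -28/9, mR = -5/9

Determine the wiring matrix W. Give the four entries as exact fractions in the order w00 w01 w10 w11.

obs A: pose=(-1,-4,E) → sL=100/29, sR=4, mL=-216/29, mR=-2
obs B: pose=(4,-1,N) → sL=2, sR=10/9, mL=-28/9, mR=-5/9
sensor matrix S = [[100/29, 4], [2, 10/9]]; det S = -1088/261
solve [mL_A; mL_B] = S·[w00; w01] and [mR_A; mR_B] = S·[w10; w11]:
  w00 = -1, w01 = -1, w10 = 0, w11 = -1/2

-1 -1 0 -1/2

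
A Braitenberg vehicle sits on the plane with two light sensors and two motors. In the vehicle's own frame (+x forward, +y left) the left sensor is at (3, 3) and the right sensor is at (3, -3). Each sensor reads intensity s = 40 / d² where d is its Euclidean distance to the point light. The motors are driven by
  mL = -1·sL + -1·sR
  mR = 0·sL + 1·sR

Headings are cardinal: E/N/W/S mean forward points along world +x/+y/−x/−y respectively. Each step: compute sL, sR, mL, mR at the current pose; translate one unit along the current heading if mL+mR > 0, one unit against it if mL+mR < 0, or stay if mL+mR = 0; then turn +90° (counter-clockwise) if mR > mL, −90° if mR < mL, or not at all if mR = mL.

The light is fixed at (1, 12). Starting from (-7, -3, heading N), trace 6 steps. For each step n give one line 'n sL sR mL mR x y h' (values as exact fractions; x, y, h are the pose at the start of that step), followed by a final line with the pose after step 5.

n=0: pose=(-7,-3,N); sL=8/53, sR=40/169; mL=-3472/8957, mR=40/169; mL+mR=-8/53 → advance -1; mR−mL=5592/8957 → turn +1·90°
n=1: pose=(-7,-4,W); sL=20/241, sR=4/29; mL=-1544/6989, mR=4/29; mL+mR=-20/241 → advance -1; mR−mL=2508/6989 → turn +1·90°
n=2: pose=(-6,-4,S); sL=40/377, sR=40/461; mL=-33520/173797, mR=40/461; mL+mR=-40/377 → advance -1; mR−mL=48600/173797 → turn +1·90°
n=3: pose=(-6,-3,E); sL=1/4, sR=2/17; mL=-25/68, mR=2/17; mL+mR=-1/4 → advance -1; mR−mL=33/68 → turn +1·90°
n=4: pose=(-7,-3,N); sL=8/53, sR=40/169; mL=-3472/8957, mR=40/169; mL+mR=-8/53 → advance -1; mR−mL=5592/8957 → turn +1·90°
n=5: pose=(-7,-4,W); sL=20/241, sR=4/29; mL=-1544/6989, mR=4/29; mL+mR=-20/241 → advance -1; mR−mL=2508/6989 → turn +1·90°

0 8/53 40/169 -3472/8957 40/169 -7 -3 N
1 20/241 4/29 -1544/6989 4/29 -7 -4 W
2 40/377 40/461 -33520/173797 40/461 -6 -4 S
3 1/4 2/17 -25/68 2/17 -6 -3 E
4 8/53 40/169 -3472/8957 40/169 -7 -3 N
5 20/241 4/29 -1544/6989 4/29 -7 -4 W
final -6 -4 S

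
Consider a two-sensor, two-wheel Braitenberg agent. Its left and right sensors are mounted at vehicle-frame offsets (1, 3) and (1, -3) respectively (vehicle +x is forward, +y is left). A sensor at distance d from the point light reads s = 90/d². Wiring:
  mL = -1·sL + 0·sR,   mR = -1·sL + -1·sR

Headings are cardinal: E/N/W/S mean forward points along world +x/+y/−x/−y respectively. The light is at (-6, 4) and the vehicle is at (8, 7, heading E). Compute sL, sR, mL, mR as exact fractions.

10/29 2/5 -10/29 -108/145

left sensor world pos  = (9, 10); dL² = 261
right sensor world pos = (9, 4); dR² = 225
sL = 90/261 = 10/29
sR = 90/225 = 2/5
mL = -1·sL + 0·sR = -10/29
mR = -1·sL + -1·sR = -108/145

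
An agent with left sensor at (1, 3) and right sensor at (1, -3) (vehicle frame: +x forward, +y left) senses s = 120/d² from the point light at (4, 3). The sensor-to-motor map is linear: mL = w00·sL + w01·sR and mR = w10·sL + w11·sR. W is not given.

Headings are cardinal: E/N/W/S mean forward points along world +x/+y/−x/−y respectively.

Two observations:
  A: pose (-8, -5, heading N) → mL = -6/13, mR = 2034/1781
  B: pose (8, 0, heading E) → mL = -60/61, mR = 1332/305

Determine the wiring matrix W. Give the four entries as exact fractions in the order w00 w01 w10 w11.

0 -1/2 1/2 1

obs A: pose=(-8,-5,N) → sL=60/137, sR=12/13, mL=-6/13, mR=2034/1781
obs B: pose=(8,0,E) → sL=24/5, sR=120/61, mL=-60/61, mR=1332/305
sensor matrix S = [[60/137, 12/13], [24/5, 120/61]]; det S = -1938816/543205
solve [mL_A; mL_B] = S·[w00; w01] and [mR_A; mR_B] = S·[w10; w11]:
  w00 = 0, w01 = -1/2, w10 = 1/2, w11 = 1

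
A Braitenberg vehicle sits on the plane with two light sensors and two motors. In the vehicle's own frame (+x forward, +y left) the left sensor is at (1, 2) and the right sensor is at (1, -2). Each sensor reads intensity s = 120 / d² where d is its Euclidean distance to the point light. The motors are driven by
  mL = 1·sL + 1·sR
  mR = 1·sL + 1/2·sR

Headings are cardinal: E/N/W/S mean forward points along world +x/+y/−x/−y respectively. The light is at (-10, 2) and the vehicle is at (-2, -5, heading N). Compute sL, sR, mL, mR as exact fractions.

left sensor world pos  = (-4, -4); dL² = 72
right sensor world pos = (0, -4); dR² = 136
sL = 120/72 = 5/3
sR = 120/136 = 15/17
mL = 1·sL + 1·sR = 130/51
mR = 1·sL + 1/2·sR = 215/102

5/3 15/17 130/51 215/102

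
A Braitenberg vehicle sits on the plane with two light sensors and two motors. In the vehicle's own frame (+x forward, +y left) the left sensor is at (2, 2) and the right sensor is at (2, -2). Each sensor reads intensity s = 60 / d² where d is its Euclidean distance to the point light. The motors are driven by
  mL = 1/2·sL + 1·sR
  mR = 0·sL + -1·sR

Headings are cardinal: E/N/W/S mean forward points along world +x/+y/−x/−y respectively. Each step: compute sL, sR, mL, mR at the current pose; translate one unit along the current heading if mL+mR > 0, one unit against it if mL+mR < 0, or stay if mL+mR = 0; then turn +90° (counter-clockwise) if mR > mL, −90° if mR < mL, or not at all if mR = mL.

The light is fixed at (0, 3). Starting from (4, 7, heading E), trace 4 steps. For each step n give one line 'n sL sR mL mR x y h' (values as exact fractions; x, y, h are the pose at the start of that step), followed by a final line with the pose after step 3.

0 5/6 3/2 23/12 -3/2 4 7 E
1 60/53 60/13 3570/689 -60/13 5 7 S
2 6 30/17 81/17 -30/17 5 6 W
3 60/29 60/61 3570/1769 -60/61 4 6 N
final 4 7 E

n=0: pose=(4,7,E); sL=5/6, sR=3/2; mL=23/12, mR=-3/2; mL+mR=5/12 → advance +1; mR−mL=-41/12 → turn -1·90°
n=1: pose=(5,7,S); sL=60/53, sR=60/13; mL=3570/689, mR=-60/13; mL+mR=30/53 → advance +1; mR−mL=-6750/689 → turn -1·90°
n=2: pose=(5,6,W); sL=6, sR=30/17; mL=81/17, mR=-30/17; mL+mR=3 → advance +1; mR−mL=-111/17 → turn -1·90°
n=3: pose=(4,6,N); sL=60/29, sR=60/61; mL=3570/1769, mR=-60/61; mL+mR=30/29 → advance +1; mR−mL=-5310/1769 → turn -1·90°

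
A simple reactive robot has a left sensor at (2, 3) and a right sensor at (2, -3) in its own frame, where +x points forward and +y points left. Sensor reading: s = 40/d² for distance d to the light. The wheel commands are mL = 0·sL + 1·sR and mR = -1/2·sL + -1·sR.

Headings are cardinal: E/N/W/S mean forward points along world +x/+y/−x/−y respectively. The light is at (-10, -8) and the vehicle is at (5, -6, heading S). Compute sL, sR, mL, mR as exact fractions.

left sensor world pos  = (8, -8); dL² = 324
right sensor world pos = (2, -8); dR² = 144
sL = 40/324 = 10/81
sR = 40/144 = 5/18
mL = 0·sL + 1·sR = 5/18
mR = -1/2·sL + -1·sR = -55/162

10/81 5/18 5/18 -55/162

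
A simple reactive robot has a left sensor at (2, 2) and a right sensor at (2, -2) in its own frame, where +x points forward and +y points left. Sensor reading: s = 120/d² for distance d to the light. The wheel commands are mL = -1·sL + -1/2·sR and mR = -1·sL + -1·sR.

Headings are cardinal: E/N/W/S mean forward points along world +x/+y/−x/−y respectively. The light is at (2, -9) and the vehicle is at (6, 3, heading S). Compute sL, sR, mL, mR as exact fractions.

left sensor world pos  = (8, 1); dL² = 136
right sensor world pos = (4, 1); dR² = 104
sL = 120/136 = 15/17
sR = 120/104 = 15/13
mL = -1·sL + -1/2·sR = -645/442
mR = -1·sL + -1·sR = -450/221

15/17 15/13 -645/442 -450/221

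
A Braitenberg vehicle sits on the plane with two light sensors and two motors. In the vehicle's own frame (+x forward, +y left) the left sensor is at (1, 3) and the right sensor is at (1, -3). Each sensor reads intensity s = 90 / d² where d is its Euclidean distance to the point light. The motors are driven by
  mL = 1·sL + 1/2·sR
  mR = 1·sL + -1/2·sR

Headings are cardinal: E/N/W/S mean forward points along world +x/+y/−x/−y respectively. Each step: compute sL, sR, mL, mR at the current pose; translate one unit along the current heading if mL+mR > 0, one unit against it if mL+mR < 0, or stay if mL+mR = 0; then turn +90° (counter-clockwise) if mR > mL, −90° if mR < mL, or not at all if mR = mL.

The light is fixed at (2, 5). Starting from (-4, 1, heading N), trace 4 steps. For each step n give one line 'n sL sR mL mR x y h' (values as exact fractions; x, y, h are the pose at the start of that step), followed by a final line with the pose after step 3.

n=0: pose=(-4,1,N); sL=1, sR=5; mL=7/2, mR=-3/2; mL+mR=2 → advance +1; mR−mL=-5 → turn -1·90°
n=1: pose=(-4,2,E); sL=18/5, sR=90/61; mL=1323/305, mR=873/305; mL+mR=36/5 → advance +1; mR−mL=-90/61 → turn -1·90°
n=2: pose=(-3,2,S); sL=9/2, sR=9/8; mL=81/16, mR=63/16; mL+mR=9 → advance +1; mR−mL=-9/8 → turn -1·90°
n=3: pose=(-3,1,W); sL=18/17, sR=90/37; mL=1431/629, mR=-99/629; mL+mR=36/17 → advance +1; mR−mL=-90/37 → turn -1·90°

0 1 5 7/2 -3/2 -4 1 N
1 18/5 90/61 1323/305 873/305 -4 2 E
2 9/2 9/8 81/16 63/16 -3 2 S
3 18/17 90/37 1431/629 -99/629 -3 1 W
final -4 1 N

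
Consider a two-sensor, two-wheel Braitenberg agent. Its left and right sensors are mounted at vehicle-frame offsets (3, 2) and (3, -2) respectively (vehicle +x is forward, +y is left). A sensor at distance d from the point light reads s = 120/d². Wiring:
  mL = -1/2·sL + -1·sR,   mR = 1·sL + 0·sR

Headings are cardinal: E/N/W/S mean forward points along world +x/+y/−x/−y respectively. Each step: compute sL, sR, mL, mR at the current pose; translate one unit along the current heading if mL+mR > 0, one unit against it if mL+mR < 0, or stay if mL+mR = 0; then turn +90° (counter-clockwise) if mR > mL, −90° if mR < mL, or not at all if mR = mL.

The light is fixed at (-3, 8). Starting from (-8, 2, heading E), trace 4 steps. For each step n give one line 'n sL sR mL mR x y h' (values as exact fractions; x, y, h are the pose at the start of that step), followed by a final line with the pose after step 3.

n=0: pose=(-8,2,E); sL=6, sR=30/17; mL=-81/17, mR=6; mL+mR=21/17 → advance +1; mR−mL=183/17 → turn +1·90°
n=1: pose=(-7,2,N); sL=8/3, sR=120/13; mL=-412/39, mR=8/3; mL+mR=-308/39 → advance -1; mR−mL=172/13 → turn +1·90°
n=2: pose=(-7,1,W); sL=12/13, sR=60/37; mL=-1002/481, mR=12/13; mL+mR=-558/481 → advance -1; mR−mL=1446/481 → turn +1·90°
n=3: pose=(-6,1,S); sL=120/101, sR=24/25; mL=-3924/2525, mR=120/101; mL+mR=-924/2525 → advance -1; mR−mL=6924/2525 → turn +1·90°

0 6 30/17 -81/17 6 -8 2 E
1 8/3 120/13 -412/39 8/3 -7 2 N
2 12/13 60/37 -1002/481 12/13 -7 1 W
3 120/101 24/25 -3924/2525 120/101 -6 1 S
final -6 2 E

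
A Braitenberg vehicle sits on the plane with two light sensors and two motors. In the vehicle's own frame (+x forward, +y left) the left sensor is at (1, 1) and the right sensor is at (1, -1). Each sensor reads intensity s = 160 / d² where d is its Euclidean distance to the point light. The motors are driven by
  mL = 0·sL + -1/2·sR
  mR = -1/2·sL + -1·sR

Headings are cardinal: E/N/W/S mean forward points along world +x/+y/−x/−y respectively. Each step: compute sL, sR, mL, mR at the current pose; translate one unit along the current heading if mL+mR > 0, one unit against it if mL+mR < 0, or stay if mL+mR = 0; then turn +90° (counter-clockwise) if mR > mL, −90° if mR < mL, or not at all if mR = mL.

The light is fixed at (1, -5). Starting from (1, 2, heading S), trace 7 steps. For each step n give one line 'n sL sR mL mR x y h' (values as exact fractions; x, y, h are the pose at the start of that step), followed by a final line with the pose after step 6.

0 160/37 160/37 -80/37 -240/37 1 2 S
1 16/5 80/41 -40/41 -728/205 1 3 W
2 160/81 32/17 -16/17 -3952/1377 2 3 N
3 40/17 4 -2 -88/17 2 2 E
4 160/37 160/37 -80/37 -240/37 1 2 S
5 16/5 80/41 -40/41 -728/205 1 3 W
6 160/81 32/17 -16/17 -3952/1377 2 3 N
final 2 2 E

n=0: pose=(1,2,S); sL=160/37, sR=160/37; mL=-80/37, mR=-240/37; mL+mR=-320/37 → advance -1; mR−mL=-160/37 → turn -1·90°
n=1: pose=(1,3,W); sL=16/5, sR=80/41; mL=-40/41, mR=-728/205; mL+mR=-928/205 → advance -1; mR−mL=-528/205 → turn -1·90°
n=2: pose=(2,3,N); sL=160/81, sR=32/17; mL=-16/17, mR=-3952/1377; mL+mR=-5248/1377 → advance -1; mR−mL=-2656/1377 → turn -1·90°
n=3: pose=(2,2,E); sL=40/17, sR=4; mL=-2, mR=-88/17; mL+mR=-122/17 → advance -1; mR−mL=-54/17 → turn -1·90°
n=4: pose=(1,2,S); sL=160/37, sR=160/37; mL=-80/37, mR=-240/37; mL+mR=-320/37 → advance -1; mR−mL=-160/37 → turn -1·90°
n=5: pose=(1,3,W); sL=16/5, sR=80/41; mL=-40/41, mR=-728/205; mL+mR=-928/205 → advance -1; mR−mL=-528/205 → turn -1·90°
n=6: pose=(2,3,N); sL=160/81, sR=32/17; mL=-16/17, mR=-3952/1377; mL+mR=-5248/1377 → advance -1; mR−mL=-2656/1377 → turn -1·90°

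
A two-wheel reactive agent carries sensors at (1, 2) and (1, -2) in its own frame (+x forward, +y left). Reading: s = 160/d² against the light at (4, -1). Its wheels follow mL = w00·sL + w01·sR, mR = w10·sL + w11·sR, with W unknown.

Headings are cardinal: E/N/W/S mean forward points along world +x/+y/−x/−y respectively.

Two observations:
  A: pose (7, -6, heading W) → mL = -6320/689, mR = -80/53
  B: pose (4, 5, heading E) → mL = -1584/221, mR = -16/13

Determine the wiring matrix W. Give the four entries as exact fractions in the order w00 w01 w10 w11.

obs A: pose=(7,-6,W) → sL=160/53, sR=160/13, mL=-6320/689, mR=-80/53
obs B: pose=(4,5,E) → sL=32/13, sR=160/17, mL=-1584/221, mR=-16/13
sensor matrix S = [[160/53, 160/13], [32/13, 160/17]]; det S = -286720/152269
solve [mL_A; mL_B] = S·[w00; w01] and [mR_A; mR_B] = S·[w10; w11]:
  w00 = -1, w01 = -1/2, w10 = -1/2, w11 = 0

-1 -1/2 -1/2 0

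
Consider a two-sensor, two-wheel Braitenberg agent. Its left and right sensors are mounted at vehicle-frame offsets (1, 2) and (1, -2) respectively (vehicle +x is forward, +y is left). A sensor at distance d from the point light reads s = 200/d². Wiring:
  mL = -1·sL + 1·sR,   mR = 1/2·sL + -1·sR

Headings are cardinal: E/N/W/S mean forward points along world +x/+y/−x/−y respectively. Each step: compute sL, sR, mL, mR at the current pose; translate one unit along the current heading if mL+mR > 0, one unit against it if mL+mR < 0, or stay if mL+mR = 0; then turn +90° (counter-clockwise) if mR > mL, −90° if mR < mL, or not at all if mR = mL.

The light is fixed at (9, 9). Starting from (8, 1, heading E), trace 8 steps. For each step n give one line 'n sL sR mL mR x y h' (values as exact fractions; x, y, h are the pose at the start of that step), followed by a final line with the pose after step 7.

0 50/9 2 -32/9 7/9 8 1 E
1 40/13 200/49 640/637 -1620/637 7 1 N
2 4 100/61 -144/61 22/61 7 0 E
3 200/89 40/13 960/1157 -2260/1157 6 0 N
4 50/17 50/37 -1000/629 75/629 6 -1 E
5 200/117 40/17 1280/1989 -2980/1989 5 -1 N
6 20/9 100/89 -880/801 -10/801 5 -2 E
7 200/149 200/109 8000/16241 -18900/16241 4 -2 N
final 4 -3 E

n=0: pose=(8,1,E); sL=50/9, sR=2; mL=-32/9, mR=7/9; mL+mR=-25/9 → advance -1; mR−mL=13/3 → turn +1·90°
n=1: pose=(7,1,N); sL=40/13, sR=200/49; mL=640/637, mR=-1620/637; mL+mR=-20/13 → advance -1; mR−mL=-2260/637 → turn -1·90°
n=2: pose=(7,0,E); sL=4, sR=100/61; mL=-144/61, mR=22/61; mL+mR=-2 → advance -1; mR−mL=166/61 → turn +1·90°
n=3: pose=(6,0,N); sL=200/89, sR=40/13; mL=960/1157, mR=-2260/1157; mL+mR=-100/89 → advance -1; mR−mL=-3220/1157 → turn -1·90°
n=4: pose=(6,-1,E); sL=50/17, sR=50/37; mL=-1000/629, mR=75/629; mL+mR=-25/17 → advance -1; mR−mL=1075/629 → turn +1·90°
n=5: pose=(5,-1,N); sL=200/117, sR=40/17; mL=1280/1989, mR=-2980/1989; mL+mR=-100/117 → advance -1; mR−mL=-1420/663 → turn -1·90°
n=6: pose=(5,-2,E); sL=20/9, sR=100/89; mL=-880/801, mR=-10/801; mL+mR=-10/9 → advance -1; mR−mL=290/267 → turn +1·90°
n=7: pose=(4,-2,N); sL=200/149, sR=200/109; mL=8000/16241, mR=-18900/16241; mL+mR=-100/149 → advance -1; mR−mL=-26900/16241 → turn -1·90°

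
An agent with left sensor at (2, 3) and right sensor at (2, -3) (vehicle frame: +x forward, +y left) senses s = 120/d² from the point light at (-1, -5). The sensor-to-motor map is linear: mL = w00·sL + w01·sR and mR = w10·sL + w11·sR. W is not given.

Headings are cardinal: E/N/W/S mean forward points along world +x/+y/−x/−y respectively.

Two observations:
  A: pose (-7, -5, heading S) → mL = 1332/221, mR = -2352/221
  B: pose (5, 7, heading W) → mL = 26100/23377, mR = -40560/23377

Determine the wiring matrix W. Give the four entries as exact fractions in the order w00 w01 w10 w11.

obs A: pose=(-7,-5,S) → sL=120/13, sR=24/17, mL=1332/221, mR=-2352/221
obs B: pose=(5,7,W) → sL=120/97, sR=120/241, mL=26100/23377, mR=-40560/23377
sensor matrix S = [[120/13, 24/17], [120/97, 120/241]]; det S = 14722560/5166317
solve [mL_A; mL_B] = S·[w00; w01] and [mR_A; mR_B] = S·[w10; w11]:
  w00 = 1/2, w01 = 1, w10 = -1, w11 = -1

1/2 1 -1 -1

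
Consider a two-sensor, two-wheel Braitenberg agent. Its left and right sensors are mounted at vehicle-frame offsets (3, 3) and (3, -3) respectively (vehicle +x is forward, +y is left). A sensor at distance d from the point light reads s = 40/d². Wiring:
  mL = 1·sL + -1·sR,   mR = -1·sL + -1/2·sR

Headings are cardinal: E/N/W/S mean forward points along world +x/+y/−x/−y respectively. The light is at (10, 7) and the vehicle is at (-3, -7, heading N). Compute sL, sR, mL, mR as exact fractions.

40/377 40/221 -480/6409 -1260/6409

left sensor world pos  = (-6, -4); dL² = 377
right sensor world pos = (0, -4); dR² = 221
sL = 40/377 = 40/377
sR = 40/221 = 40/221
mL = 1·sL + -1·sR = -480/6409
mR = -1·sL + -1/2·sR = -1260/6409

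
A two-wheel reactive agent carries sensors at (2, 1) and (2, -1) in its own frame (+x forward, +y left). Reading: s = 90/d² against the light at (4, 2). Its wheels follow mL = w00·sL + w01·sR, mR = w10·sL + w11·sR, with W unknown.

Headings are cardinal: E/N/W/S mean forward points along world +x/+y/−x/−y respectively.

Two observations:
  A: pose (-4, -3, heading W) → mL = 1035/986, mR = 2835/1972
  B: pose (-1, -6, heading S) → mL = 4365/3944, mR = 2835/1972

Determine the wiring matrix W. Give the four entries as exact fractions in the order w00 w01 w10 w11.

1 1/2 1 1

obs A: pose=(-4,-3,W) → sL=45/68, sR=45/58, mL=1035/986, mR=2835/1972
obs B: pose=(-1,-6,S) → sL=45/58, sR=45/68, mL=4365/3944, mR=2835/1972
sensor matrix S = [[45/68, 45/58], [45/58, 45/68]]; det S = -637875/3888784
solve [mL_A; mL_B] = S·[w00; w01] and [mR_A; mR_B] = S·[w10; w11]:
  w00 = 1, w01 = 1/2, w10 = 1, w11 = 1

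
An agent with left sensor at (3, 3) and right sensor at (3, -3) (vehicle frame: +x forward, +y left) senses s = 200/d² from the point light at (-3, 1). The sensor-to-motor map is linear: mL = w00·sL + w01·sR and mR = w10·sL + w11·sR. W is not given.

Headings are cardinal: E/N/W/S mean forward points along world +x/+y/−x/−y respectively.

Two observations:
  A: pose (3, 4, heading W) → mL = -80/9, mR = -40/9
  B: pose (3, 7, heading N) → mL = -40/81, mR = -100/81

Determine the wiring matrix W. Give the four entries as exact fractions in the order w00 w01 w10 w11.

-1/2 1/2 0 -1

obs A: pose=(3,4,W) → sL=200/9, sR=40/9, mL=-80/9, mR=-40/9
obs B: pose=(3,7,N) → sL=20/9, sR=100/81, mL=-40/81, mR=-100/81
sensor matrix S = [[200/9, 40/9], [20/9, 100/81]]; det S = 12800/729
solve [mL_A; mL_B] = S·[w00; w01] and [mR_A; mR_B] = S·[w10; w11]:
  w00 = -1/2, w01 = 1/2, w10 = 0, w11 = -1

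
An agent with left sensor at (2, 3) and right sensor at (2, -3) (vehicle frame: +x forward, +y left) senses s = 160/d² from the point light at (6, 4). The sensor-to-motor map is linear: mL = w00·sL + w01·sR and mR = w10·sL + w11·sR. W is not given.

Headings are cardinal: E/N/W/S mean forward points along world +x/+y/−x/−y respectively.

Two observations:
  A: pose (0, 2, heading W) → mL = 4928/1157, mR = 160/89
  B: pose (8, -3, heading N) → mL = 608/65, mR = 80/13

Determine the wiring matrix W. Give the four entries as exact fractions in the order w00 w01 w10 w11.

obs A: pose=(0,2,W) → sL=160/89, sR=32/13, mL=4928/1157, mR=160/89
obs B: pose=(8,-3,N) → sL=80/13, sR=16/5, mL=608/65, mR=80/13
sensor matrix S = [[160/89, 32/13], [80/13, 16/5]]; det S = -141312/15041
solve [mL_A; mL_B] = S·[w00; w01] and [mR_A; mR_B] = S·[w10; w11]:
  w00 = 1, w01 = 1, w10 = 1, w11 = 0

1 1 1 0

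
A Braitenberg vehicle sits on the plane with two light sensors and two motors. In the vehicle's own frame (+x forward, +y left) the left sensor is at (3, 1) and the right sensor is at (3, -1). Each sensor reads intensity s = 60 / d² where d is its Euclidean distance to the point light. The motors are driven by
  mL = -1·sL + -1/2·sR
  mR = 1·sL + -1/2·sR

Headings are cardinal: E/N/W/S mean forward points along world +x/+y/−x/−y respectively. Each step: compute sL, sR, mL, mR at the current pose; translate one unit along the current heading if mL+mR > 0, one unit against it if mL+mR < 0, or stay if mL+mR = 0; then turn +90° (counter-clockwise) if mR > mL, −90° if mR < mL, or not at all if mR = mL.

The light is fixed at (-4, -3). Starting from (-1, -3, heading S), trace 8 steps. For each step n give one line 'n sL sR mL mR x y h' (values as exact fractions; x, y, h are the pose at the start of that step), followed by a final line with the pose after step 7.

n=0: pose=(-1,-3,S); sL=12/5, sR=60/13; mL=-306/65, mR=6/65; mL+mR=-60/13 → advance -1; mR−mL=24/5 → turn +1·90°
n=1: pose=(-1,-2,E); sL=3/2, sR=5/3; mL=-7/3, mR=2/3; mL+mR=-5/3 → advance -1; mR−mL=3 → turn +1·90°
n=2: pose=(-2,-2,N); sL=60/17, sR=12/5; mL=-402/85, mR=198/85; mL+mR=-12/5 → advance -1; mR−mL=120/17 → turn +1·90°
n=3: pose=(-2,-3,W); sL=30, sR=30; mL=-45, mR=15; mL+mR=-30 → advance -1; mR−mL=60 → turn +1·90°
n=4: pose=(-1,-3,S); sL=12/5, sR=60/13; mL=-306/65, mR=6/65; mL+mR=-60/13 → advance -1; mR−mL=24/5 → turn +1·90°
n=5: pose=(-1,-2,E); sL=3/2, sR=5/3; mL=-7/3, mR=2/3; mL+mR=-5/3 → advance -1; mR−mL=3 → turn +1·90°
n=6: pose=(-2,-2,N); sL=60/17, sR=12/5; mL=-402/85, mR=198/85; mL+mR=-12/5 → advance -1; mR−mL=120/17 → turn +1·90°
n=7: pose=(-2,-3,W); sL=30, sR=30; mL=-45, mR=15; mL+mR=-30 → advance -1; mR−mL=60 → turn +1·90°

0 12/5 60/13 -306/65 6/65 -1 -3 S
1 3/2 5/3 -7/3 2/3 -1 -2 E
2 60/17 12/5 -402/85 198/85 -2 -2 N
3 30 30 -45 15 -2 -3 W
4 12/5 60/13 -306/65 6/65 -1 -3 S
5 3/2 5/3 -7/3 2/3 -1 -2 E
6 60/17 12/5 -402/85 198/85 -2 -2 N
7 30 30 -45 15 -2 -3 W
final -1 -3 S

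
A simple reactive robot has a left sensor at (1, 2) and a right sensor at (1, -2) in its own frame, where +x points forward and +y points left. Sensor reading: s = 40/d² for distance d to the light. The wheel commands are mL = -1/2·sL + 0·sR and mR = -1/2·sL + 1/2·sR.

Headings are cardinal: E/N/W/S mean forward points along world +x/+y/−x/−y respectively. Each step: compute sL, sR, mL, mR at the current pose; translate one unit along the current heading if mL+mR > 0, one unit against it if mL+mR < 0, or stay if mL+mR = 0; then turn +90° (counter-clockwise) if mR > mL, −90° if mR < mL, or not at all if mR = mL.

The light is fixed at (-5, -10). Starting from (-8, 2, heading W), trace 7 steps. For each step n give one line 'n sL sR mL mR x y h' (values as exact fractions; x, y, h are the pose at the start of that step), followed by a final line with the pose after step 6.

n=0: pose=(-8,2,W); sL=10/29, sR=10/53; mL=-5/29, mR=-120/1537; mL+mR=-385/1537 → advance -1; mR−mL=5/53 → turn +1·90°
n=1: pose=(-7,2,S); sL=40/121, sR=40/137; mL=-20/121, mR=-320/16577; mL+mR=-3060/16577 → advance -1; mR−mL=20/137 → turn +1·90°
n=2: pose=(-7,3,E); sL=20/113, sR=20/61; mL=-10/113, mR=520/6893; mL+mR=-90/6893 → advance -1; mR−mL=10/61 → turn +1·90°
n=3: pose=(-8,3,N); sL=40/221, sR=40/197; mL=-20/221, mR=480/43537; mL+mR=-3460/43537 → advance -1; mR−mL=20/197 → turn +1·90°
n=4: pose=(-8,2,W); sL=10/29, sR=10/53; mL=-5/29, mR=-120/1537; mL+mR=-385/1537 → advance -1; mR−mL=5/53 → turn +1·90°
n=5: pose=(-7,2,S); sL=40/121, sR=40/137; mL=-20/121, mR=-320/16577; mL+mR=-3060/16577 → advance -1; mR−mL=20/137 → turn +1·90°
n=6: pose=(-7,3,E); sL=20/113, sR=20/61; mL=-10/113, mR=520/6893; mL+mR=-90/6893 → advance -1; mR−mL=10/61 → turn +1·90°

0 10/29 10/53 -5/29 -120/1537 -8 2 W
1 40/121 40/137 -20/121 -320/16577 -7 2 S
2 20/113 20/61 -10/113 520/6893 -7 3 E
3 40/221 40/197 -20/221 480/43537 -8 3 N
4 10/29 10/53 -5/29 -120/1537 -8 2 W
5 40/121 40/137 -20/121 -320/16577 -7 2 S
6 20/113 20/61 -10/113 520/6893 -7 3 E
final -8 3 N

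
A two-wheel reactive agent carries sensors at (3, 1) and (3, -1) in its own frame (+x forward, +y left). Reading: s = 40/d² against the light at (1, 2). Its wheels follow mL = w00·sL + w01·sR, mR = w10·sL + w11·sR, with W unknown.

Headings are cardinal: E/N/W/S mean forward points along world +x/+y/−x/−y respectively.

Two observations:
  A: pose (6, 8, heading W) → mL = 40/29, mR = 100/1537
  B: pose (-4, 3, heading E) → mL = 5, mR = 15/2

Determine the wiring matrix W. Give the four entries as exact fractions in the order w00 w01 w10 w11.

obs A: pose=(6,8,W) → sL=40/29, sR=40/53, mL=40/29, mR=100/1537
obs B: pose=(-4,3,E) → sL=5, sR=10, mL=5, mR=15/2
sensor matrix S = [[40/29, 40/53], [5, 10]]; det S = 15400/1537
solve [mL_A; mL_B] = S·[w00; w01] and [mR_A; mR_B] = S·[w10; w11]:
  w00 = 1, w01 = 0, w10 = -1/2, w11 = 1

1 0 -1/2 1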